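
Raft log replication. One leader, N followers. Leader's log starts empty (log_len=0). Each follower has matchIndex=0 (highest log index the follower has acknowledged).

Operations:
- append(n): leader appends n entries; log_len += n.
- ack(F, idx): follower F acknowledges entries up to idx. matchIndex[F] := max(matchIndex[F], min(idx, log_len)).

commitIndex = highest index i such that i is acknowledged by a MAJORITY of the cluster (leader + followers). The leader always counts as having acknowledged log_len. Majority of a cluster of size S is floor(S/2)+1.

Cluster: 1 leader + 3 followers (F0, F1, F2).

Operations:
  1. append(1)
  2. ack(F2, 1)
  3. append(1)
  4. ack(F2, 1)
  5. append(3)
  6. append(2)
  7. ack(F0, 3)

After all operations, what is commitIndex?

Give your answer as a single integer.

Op 1: append 1 -> log_len=1
Op 2: F2 acks idx 1 -> match: F0=0 F1=0 F2=1; commitIndex=0
Op 3: append 1 -> log_len=2
Op 4: F2 acks idx 1 -> match: F0=0 F1=0 F2=1; commitIndex=0
Op 5: append 3 -> log_len=5
Op 6: append 2 -> log_len=7
Op 7: F0 acks idx 3 -> match: F0=3 F1=0 F2=1; commitIndex=1

Answer: 1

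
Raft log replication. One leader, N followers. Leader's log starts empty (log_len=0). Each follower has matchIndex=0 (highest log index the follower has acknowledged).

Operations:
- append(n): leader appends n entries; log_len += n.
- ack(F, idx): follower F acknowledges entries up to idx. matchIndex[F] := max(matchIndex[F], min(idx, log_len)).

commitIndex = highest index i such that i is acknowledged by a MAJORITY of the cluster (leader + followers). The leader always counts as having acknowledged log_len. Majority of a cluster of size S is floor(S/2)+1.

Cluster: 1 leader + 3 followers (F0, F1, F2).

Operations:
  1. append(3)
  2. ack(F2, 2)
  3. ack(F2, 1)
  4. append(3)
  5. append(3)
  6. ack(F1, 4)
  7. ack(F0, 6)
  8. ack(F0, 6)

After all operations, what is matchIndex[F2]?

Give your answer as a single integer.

Op 1: append 3 -> log_len=3
Op 2: F2 acks idx 2 -> match: F0=0 F1=0 F2=2; commitIndex=0
Op 3: F2 acks idx 1 -> match: F0=0 F1=0 F2=2; commitIndex=0
Op 4: append 3 -> log_len=6
Op 5: append 3 -> log_len=9
Op 6: F1 acks idx 4 -> match: F0=0 F1=4 F2=2; commitIndex=2
Op 7: F0 acks idx 6 -> match: F0=6 F1=4 F2=2; commitIndex=4
Op 8: F0 acks idx 6 -> match: F0=6 F1=4 F2=2; commitIndex=4

Answer: 2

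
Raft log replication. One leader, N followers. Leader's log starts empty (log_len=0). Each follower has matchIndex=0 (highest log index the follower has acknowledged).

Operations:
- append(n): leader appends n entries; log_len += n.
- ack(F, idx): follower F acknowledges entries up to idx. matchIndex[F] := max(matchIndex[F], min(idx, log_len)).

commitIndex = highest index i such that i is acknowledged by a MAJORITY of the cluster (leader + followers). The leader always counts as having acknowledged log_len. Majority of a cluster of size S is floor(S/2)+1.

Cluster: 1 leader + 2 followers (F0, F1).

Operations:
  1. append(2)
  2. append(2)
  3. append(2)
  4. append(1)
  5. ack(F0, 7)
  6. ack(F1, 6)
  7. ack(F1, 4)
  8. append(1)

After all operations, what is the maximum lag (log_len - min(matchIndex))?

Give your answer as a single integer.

Answer: 2

Derivation:
Op 1: append 2 -> log_len=2
Op 2: append 2 -> log_len=4
Op 3: append 2 -> log_len=6
Op 4: append 1 -> log_len=7
Op 5: F0 acks idx 7 -> match: F0=7 F1=0; commitIndex=7
Op 6: F1 acks idx 6 -> match: F0=7 F1=6; commitIndex=7
Op 7: F1 acks idx 4 -> match: F0=7 F1=6; commitIndex=7
Op 8: append 1 -> log_len=8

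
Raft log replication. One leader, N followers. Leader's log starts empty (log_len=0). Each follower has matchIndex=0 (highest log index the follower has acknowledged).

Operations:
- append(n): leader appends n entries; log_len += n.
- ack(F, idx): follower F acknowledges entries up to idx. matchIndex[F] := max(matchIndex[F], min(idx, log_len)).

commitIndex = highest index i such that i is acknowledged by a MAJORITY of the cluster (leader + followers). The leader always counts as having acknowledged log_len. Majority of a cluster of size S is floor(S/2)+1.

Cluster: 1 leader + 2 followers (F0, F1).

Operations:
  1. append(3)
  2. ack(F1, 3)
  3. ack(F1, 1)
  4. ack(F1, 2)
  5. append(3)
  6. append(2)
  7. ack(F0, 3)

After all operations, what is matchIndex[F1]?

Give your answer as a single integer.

Answer: 3

Derivation:
Op 1: append 3 -> log_len=3
Op 2: F1 acks idx 3 -> match: F0=0 F1=3; commitIndex=3
Op 3: F1 acks idx 1 -> match: F0=0 F1=3; commitIndex=3
Op 4: F1 acks idx 2 -> match: F0=0 F1=3; commitIndex=3
Op 5: append 3 -> log_len=6
Op 6: append 2 -> log_len=8
Op 7: F0 acks idx 3 -> match: F0=3 F1=3; commitIndex=3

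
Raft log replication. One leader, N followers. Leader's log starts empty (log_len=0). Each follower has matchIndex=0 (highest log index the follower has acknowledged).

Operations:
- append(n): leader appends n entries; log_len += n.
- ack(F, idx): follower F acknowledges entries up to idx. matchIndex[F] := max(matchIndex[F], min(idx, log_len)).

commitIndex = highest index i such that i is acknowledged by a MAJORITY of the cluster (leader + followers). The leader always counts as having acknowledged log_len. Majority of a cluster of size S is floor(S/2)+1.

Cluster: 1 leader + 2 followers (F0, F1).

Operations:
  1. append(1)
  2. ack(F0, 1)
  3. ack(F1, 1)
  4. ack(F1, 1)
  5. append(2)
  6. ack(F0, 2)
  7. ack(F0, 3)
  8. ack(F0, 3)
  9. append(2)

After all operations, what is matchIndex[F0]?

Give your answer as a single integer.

Op 1: append 1 -> log_len=1
Op 2: F0 acks idx 1 -> match: F0=1 F1=0; commitIndex=1
Op 3: F1 acks idx 1 -> match: F0=1 F1=1; commitIndex=1
Op 4: F1 acks idx 1 -> match: F0=1 F1=1; commitIndex=1
Op 5: append 2 -> log_len=3
Op 6: F0 acks idx 2 -> match: F0=2 F1=1; commitIndex=2
Op 7: F0 acks idx 3 -> match: F0=3 F1=1; commitIndex=3
Op 8: F0 acks idx 3 -> match: F0=3 F1=1; commitIndex=3
Op 9: append 2 -> log_len=5

Answer: 3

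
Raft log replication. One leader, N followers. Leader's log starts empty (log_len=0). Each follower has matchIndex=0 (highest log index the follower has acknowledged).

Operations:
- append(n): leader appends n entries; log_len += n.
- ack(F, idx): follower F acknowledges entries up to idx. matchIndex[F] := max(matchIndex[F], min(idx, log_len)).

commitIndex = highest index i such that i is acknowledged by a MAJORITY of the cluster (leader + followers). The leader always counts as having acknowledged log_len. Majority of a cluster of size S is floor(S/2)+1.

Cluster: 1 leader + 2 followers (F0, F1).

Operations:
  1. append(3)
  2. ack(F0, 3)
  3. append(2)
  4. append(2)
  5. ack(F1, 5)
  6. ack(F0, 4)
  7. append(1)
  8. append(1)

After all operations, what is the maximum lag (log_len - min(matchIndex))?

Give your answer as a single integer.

Op 1: append 3 -> log_len=3
Op 2: F0 acks idx 3 -> match: F0=3 F1=0; commitIndex=3
Op 3: append 2 -> log_len=5
Op 4: append 2 -> log_len=7
Op 5: F1 acks idx 5 -> match: F0=3 F1=5; commitIndex=5
Op 6: F0 acks idx 4 -> match: F0=4 F1=5; commitIndex=5
Op 7: append 1 -> log_len=8
Op 8: append 1 -> log_len=9

Answer: 5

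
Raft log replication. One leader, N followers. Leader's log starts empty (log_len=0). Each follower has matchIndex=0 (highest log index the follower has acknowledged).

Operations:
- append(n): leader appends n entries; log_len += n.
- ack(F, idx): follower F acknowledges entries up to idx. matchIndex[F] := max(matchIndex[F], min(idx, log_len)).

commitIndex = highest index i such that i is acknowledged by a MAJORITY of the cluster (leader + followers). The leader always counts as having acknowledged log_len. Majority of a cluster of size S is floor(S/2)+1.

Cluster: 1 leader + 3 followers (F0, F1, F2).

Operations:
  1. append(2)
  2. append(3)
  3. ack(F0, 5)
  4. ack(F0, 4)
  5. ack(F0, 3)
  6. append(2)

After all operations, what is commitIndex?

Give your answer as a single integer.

Op 1: append 2 -> log_len=2
Op 2: append 3 -> log_len=5
Op 3: F0 acks idx 5 -> match: F0=5 F1=0 F2=0; commitIndex=0
Op 4: F0 acks idx 4 -> match: F0=5 F1=0 F2=0; commitIndex=0
Op 5: F0 acks idx 3 -> match: F0=5 F1=0 F2=0; commitIndex=0
Op 6: append 2 -> log_len=7

Answer: 0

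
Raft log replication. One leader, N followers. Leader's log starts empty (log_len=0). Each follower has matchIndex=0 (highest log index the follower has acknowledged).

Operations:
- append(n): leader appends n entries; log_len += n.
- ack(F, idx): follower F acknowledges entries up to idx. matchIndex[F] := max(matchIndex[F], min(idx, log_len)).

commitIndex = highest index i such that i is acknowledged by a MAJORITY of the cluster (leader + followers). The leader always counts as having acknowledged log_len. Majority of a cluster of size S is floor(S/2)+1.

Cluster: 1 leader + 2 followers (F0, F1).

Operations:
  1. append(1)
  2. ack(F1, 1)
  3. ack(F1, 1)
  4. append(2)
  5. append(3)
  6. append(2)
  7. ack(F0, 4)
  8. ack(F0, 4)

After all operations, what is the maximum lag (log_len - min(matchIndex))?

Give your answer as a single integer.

Op 1: append 1 -> log_len=1
Op 2: F1 acks idx 1 -> match: F0=0 F1=1; commitIndex=1
Op 3: F1 acks idx 1 -> match: F0=0 F1=1; commitIndex=1
Op 4: append 2 -> log_len=3
Op 5: append 3 -> log_len=6
Op 6: append 2 -> log_len=8
Op 7: F0 acks idx 4 -> match: F0=4 F1=1; commitIndex=4
Op 8: F0 acks idx 4 -> match: F0=4 F1=1; commitIndex=4

Answer: 7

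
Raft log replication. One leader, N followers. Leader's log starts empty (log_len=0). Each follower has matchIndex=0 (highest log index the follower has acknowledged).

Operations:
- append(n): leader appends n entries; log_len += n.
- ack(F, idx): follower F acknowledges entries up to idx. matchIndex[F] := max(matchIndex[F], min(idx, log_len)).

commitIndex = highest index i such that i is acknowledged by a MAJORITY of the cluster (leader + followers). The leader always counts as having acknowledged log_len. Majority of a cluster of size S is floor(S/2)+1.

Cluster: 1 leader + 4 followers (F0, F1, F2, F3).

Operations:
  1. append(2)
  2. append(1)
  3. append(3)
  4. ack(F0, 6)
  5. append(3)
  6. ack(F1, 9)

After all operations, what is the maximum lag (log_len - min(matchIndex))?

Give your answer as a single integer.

Op 1: append 2 -> log_len=2
Op 2: append 1 -> log_len=3
Op 3: append 3 -> log_len=6
Op 4: F0 acks idx 6 -> match: F0=6 F1=0 F2=0 F3=0; commitIndex=0
Op 5: append 3 -> log_len=9
Op 6: F1 acks idx 9 -> match: F0=6 F1=9 F2=0 F3=0; commitIndex=6

Answer: 9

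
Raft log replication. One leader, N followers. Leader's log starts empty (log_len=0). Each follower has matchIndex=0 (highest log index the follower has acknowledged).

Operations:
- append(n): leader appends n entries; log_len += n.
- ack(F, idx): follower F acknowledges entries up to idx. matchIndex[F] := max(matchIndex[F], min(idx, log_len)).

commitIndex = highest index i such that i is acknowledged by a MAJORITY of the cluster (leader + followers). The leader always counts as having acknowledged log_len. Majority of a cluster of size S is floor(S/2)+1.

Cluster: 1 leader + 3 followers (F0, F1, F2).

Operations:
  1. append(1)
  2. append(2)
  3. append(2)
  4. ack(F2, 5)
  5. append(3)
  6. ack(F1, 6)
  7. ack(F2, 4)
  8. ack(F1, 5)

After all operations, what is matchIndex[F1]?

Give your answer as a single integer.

Op 1: append 1 -> log_len=1
Op 2: append 2 -> log_len=3
Op 3: append 2 -> log_len=5
Op 4: F2 acks idx 5 -> match: F0=0 F1=0 F2=5; commitIndex=0
Op 5: append 3 -> log_len=8
Op 6: F1 acks idx 6 -> match: F0=0 F1=6 F2=5; commitIndex=5
Op 7: F2 acks idx 4 -> match: F0=0 F1=6 F2=5; commitIndex=5
Op 8: F1 acks idx 5 -> match: F0=0 F1=6 F2=5; commitIndex=5

Answer: 6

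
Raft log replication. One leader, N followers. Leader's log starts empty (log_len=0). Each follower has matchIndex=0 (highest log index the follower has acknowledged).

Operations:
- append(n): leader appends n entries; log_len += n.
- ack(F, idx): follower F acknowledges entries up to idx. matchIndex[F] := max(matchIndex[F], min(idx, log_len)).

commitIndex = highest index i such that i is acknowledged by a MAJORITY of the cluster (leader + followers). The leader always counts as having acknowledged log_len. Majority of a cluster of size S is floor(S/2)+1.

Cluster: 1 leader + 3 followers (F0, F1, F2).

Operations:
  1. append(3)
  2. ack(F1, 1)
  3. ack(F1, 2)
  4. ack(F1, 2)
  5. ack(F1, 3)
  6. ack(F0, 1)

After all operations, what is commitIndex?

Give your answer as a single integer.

Answer: 1

Derivation:
Op 1: append 3 -> log_len=3
Op 2: F1 acks idx 1 -> match: F0=0 F1=1 F2=0; commitIndex=0
Op 3: F1 acks idx 2 -> match: F0=0 F1=2 F2=0; commitIndex=0
Op 4: F1 acks idx 2 -> match: F0=0 F1=2 F2=0; commitIndex=0
Op 5: F1 acks idx 3 -> match: F0=0 F1=3 F2=0; commitIndex=0
Op 6: F0 acks idx 1 -> match: F0=1 F1=3 F2=0; commitIndex=1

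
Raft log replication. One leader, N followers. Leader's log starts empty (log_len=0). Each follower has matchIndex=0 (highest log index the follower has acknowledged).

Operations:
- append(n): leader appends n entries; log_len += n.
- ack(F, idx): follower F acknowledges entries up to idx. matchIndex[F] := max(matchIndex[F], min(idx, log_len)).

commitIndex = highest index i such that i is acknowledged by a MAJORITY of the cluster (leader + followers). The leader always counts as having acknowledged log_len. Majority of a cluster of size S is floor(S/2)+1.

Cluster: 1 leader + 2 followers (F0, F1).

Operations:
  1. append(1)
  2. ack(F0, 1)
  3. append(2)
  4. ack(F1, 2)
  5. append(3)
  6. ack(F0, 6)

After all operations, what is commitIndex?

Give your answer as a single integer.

Answer: 6

Derivation:
Op 1: append 1 -> log_len=1
Op 2: F0 acks idx 1 -> match: F0=1 F1=0; commitIndex=1
Op 3: append 2 -> log_len=3
Op 4: F1 acks idx 2 -> match: F0=1 F1=2; commitIndex=2
Op 5: append 3 -> log_len=6
Op 6: F0 acks idx 6 -> match: F0=6 F1=2; commitIndex=6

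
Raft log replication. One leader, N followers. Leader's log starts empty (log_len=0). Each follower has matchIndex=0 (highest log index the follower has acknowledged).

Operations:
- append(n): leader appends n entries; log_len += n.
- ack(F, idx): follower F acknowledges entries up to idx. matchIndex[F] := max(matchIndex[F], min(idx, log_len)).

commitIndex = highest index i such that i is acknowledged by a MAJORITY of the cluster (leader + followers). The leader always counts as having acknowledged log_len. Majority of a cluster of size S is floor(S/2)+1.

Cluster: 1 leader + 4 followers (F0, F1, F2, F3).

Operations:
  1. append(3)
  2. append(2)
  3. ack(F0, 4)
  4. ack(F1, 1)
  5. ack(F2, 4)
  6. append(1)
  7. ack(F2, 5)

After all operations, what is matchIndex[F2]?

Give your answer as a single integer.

Op 1: append 3 -> log_len=3
Op 2: append 2 -> log_len=5
Op 3: F0 acks idx 4 -> match: F0=4 F1=0 F2=0 F3=0; commitIndex=0
Op 4: F1 acks idx 1 -> match: F0=4 F1=1 F2=0 F3=0; commitIndex=1
Op 5: F2 acks idx 4 -> match: F0=4 F1=1 F2=4 F3=0; commitIndex=4
Op 6: append 1 -> log_len=6
Op 7: F2 acks idx 5 -> match: F0=4 F1=1 F2=5 F3=0; commitIndex=4

Answer: 5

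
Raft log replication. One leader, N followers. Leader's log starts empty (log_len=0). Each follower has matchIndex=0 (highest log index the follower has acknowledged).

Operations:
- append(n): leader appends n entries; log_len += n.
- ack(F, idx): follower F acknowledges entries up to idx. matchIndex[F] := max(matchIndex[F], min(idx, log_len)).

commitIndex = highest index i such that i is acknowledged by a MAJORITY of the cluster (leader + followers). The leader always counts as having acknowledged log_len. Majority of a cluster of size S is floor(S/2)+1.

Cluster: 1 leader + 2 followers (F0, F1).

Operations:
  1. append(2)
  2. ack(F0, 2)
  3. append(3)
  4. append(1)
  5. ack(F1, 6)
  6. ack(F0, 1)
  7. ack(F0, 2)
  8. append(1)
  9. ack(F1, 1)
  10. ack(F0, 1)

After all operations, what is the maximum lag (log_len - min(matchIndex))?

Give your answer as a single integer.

Op 1: append 2 -> log_len=2
Op 2: F0 acks idx 2 -> match: F0=2 F1=0; commitIndex=2
Op 3: append 3 -> log_len=5
Op 4: append 1 -> log_len=6
Op 5: F1 acks idx 6 -> match: F0=2 F1=6; commitIndex=6
Op 6: F0 acks idx 1 -> match: F0=2 F1=6; commitIndex=6
Op 7: F0 acks idx 2 -> match: F0=2 F1=6; commitIndex=6
Op 8: append 1 -> log_len=7
Op 9: F1 acks idx 1 -> match: F0=2 F1=6; commitIndex=6
Op 10: F0 acks idx 1 -> match: F0=2 F1=6; commitIndex=6

Answer: 5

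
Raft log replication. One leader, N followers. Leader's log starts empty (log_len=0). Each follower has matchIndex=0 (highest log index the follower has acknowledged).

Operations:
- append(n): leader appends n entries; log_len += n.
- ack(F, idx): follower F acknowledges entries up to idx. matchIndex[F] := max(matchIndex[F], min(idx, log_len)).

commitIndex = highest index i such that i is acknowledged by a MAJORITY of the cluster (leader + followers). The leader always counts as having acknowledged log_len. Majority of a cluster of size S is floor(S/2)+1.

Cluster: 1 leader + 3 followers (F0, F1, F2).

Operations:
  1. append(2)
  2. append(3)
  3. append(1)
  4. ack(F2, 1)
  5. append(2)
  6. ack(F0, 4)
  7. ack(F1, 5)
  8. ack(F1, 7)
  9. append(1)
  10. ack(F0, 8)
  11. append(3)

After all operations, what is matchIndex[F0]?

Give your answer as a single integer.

Answer: 8

Derivation:
Op 1: append 2 -> log_len=2
Op 2: append 3 -> log_len=5
Op 3: append 1 -> log_len=6
Op 4: F2 acks idx 1 -> match: F0=0 F1=0 F2=1; commitIndex=0
Op 5: append 2 -> log_len=8
Op 6: F0 acks idx 4 -> match: F0=4 F1=0 F2=1; commitIndex=1
Op 7: F1 acks idx 5 -> match: F0=4 F1=5 F2=1; commitIndex=4
Op 8: F1 acks idx 7 -> match: F0=4 F1=7 F2=1; commitIndex=4
Op 9: append 1 -> log_len=9
Op 10: F0 acks idx 8 -> match: F0=8 F1=7 F2=1; commitIndex=7
Op 11: append 3 -> log_len=12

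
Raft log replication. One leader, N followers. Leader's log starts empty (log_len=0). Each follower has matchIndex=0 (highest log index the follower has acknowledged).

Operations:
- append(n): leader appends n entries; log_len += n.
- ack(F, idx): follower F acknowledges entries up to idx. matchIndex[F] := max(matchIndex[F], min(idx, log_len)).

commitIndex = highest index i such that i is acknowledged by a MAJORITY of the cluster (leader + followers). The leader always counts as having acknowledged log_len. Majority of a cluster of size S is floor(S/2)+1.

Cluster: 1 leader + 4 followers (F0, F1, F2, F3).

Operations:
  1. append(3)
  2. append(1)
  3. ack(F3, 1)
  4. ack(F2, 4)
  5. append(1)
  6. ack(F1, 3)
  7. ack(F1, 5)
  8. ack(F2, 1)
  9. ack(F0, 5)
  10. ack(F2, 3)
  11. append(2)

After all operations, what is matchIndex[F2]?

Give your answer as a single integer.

Answer: 4

Derivation:
Op 1: append 3 -> log_len=3
Op 2: append 1 -> log_len=4
Op 3: F3 acks idx 1 -> match: F0=0 F1=0 F2=0 F3=1; commitIndex=0
Op 4: F2 acks idx 4 -> match: F0=0 F1=0 F2=4 F3=1; commitIndex=1
Op 5: append 1 -> log_len=5
Op 6: F1 acks idx 3 -> match: F0=0 F1=3 F2=4 F3=1; commitIndex=3
Op 7: F1 acks idx 5 -> match: F0=0 F1=5 F2=4 F3=1; commitIndex=4
Op 8: F2 acks idx 1 -> match: F0=0 F1=5 F2=4 F3=1; commitIndex=4
Op 9: F0 acks idx 5 -> match: F0=5 F1=5 F2=4 F3=1; commitIndex=5
Op 10: F2 acks idx 3 -> match: F0=5 F1=5 F2=4 F3=1; commitIndex=5
Op 11: append 2 -> log_len=7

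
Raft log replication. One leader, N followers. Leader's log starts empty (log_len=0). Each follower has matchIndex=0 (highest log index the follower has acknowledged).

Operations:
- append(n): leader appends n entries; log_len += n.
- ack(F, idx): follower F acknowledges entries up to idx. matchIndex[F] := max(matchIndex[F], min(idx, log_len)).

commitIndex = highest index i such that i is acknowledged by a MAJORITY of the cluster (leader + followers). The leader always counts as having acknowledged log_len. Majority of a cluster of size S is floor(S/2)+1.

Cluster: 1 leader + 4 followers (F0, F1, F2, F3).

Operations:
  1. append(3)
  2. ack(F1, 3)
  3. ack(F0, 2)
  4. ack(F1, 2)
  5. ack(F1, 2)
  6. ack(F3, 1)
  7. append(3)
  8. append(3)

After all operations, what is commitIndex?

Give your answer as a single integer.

Answer: 2

Derivation:
Op 1: append 3 -> log_len=3
Op 2: F1 acks idx 3 -> match: F0=0 F1=3 F2=0 F3=0; commitIndex=0
Op 3: F0 acks idx 2 -> match: F0=2 F1=3 F2=0 F3=0; commitIndex=2
Op 4: F1 acks idx 2 -> match: F0=2 F1=3 F2=0 F3=0; commitIndex=2
Op 5: F1 acks idx 2 -> match: F0=2 F1=3 F2=0 F3=0; commitIndex=2
Op 6: F3 acks idx 1 -> match: F0=2 F1=3 F2=0 F3=1; commitIndex=2
Op 7: append 3 -> log_len=6
Op 8: append 3 -> log_len=9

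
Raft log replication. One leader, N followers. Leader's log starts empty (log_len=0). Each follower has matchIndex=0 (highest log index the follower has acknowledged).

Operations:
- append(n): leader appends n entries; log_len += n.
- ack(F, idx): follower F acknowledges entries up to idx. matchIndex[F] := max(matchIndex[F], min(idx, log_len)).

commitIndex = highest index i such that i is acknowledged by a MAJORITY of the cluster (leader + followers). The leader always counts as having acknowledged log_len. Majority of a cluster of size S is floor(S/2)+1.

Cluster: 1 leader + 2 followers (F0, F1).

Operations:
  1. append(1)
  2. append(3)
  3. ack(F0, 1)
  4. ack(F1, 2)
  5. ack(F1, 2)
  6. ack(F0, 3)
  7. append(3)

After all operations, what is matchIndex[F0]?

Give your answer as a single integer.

Answer: 3

Derivation:
Op 1: append 1 -> log_len=1
Op 2: append 3 -> log_len=4
Op 3: F0 acks idx 1 -> match: F0=1 F1=0; commitIndex=1
Op 4: F1 acks idx 2 -> match: F0=1 F1=2; commitIndex=2
Op 5: F1 acks idx 2 -> match: F0=1 F1=2; commitIndex=2
Op 6: F0 acks idx 3 -> match: F0=3 F1=2; commitIndex=3
Op 7: append 3 -> log_len=7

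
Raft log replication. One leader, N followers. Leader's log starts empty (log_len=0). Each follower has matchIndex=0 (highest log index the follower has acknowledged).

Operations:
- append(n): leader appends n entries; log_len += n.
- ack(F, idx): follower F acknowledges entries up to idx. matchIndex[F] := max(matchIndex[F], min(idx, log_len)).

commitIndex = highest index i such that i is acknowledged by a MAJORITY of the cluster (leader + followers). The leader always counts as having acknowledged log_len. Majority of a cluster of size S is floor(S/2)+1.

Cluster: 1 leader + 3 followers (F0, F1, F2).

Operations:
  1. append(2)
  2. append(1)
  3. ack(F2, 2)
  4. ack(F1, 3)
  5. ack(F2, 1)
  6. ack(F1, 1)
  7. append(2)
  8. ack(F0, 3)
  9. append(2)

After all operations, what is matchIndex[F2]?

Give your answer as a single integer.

Op 1: append 2 -> log_len=2
Op 2: append 1 -> log_len=3
Op 3: F2 acks idx 2 -> match: F0=0 F1=0 F2=2; commitIndex=0
Op 4: F1 acks idx 3 -> match: F0=0 F1=3 F2=2; commitIndex=2
Op 5: F2 acks idx 1 -> match: F0=0 F1=3 F2=2; commitIndex=2
Op 6: F1 acks idx 1 -> match: F0=0 F1=3 F2=2; commitIndex=2
Op 7: append 2 -> log_len=5
Op 8: F0 acks idx 3 -> match: F0=3 F1=3 F2=2; commitIndex=3
Op 9: append 2 -> log_len=7

Answer: 2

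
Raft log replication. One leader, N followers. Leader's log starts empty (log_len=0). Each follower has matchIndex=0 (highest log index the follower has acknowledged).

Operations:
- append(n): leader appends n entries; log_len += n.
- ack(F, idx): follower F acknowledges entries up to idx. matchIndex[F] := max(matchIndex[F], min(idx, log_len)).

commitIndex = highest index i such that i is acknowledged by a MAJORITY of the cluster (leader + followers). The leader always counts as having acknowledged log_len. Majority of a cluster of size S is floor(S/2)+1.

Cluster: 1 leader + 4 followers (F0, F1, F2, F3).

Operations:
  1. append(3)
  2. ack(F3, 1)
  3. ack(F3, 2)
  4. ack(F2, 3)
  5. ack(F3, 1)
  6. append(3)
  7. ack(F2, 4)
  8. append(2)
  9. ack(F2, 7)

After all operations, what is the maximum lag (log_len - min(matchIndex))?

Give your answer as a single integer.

Op 1: append 3 -> log_len=3
Op 2: F3 acks idx 1 -> match: F0=0 F1=0 F2=0 F3=1; commitIndex=0
Op 3: F3 acks idx 2 -> match: F0=0 F1=0 F2=0 F3=2; commitIndex=0
Op 4: F2 acks idx 3 -> match: F0=0 F1=0 F2=3 F3=2; commitIndex=2
Op 5: F3 acks idx 1 -> match: F0=0 F1=0 F2=3 F3=2; commitIndex=2
Op 6: append 3 -> log_len=6
Op 7: F2 acks idx 4 -> match: F0=0 F1=0 F2=4 F3=2; commitIndex=2
Op 8: append 2 -> log_len=8
Op 9: F2 acks idx 7 -> match: F0=0 F1=0 F2=7 F3=2; commitIndex=2

Answer: 8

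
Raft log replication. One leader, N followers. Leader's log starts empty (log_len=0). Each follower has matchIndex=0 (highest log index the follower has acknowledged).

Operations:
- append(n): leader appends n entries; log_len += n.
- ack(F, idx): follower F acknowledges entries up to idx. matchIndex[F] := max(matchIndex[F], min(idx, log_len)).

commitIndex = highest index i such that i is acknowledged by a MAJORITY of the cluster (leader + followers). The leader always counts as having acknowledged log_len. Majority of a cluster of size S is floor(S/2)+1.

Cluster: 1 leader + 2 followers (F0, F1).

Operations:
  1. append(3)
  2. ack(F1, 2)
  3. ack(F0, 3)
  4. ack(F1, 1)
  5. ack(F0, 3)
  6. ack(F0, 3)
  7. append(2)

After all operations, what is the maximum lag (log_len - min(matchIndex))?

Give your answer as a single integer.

Answer: 3

Derivation:
Op 1: append 3 -> log_len=3
Op 2: F1 acks idx 2 -> match: F0=0 F1=2; commitIndex=2
Op 3: F0 acks idx 3 -> match: F0=3 F1=2; commitIndex=3
Op 4: F1 acks idx 1 -> match: F0=3 F1=2; commitIndex=3
Op 5: F0 acks idx 3 -> match: F0=3 F1=2; commitIndex=3
Op 6: F0 acks idx 3 -> match: F0=3 F1=2; commitIndex=3
Op 7: append 2 -> log_len=5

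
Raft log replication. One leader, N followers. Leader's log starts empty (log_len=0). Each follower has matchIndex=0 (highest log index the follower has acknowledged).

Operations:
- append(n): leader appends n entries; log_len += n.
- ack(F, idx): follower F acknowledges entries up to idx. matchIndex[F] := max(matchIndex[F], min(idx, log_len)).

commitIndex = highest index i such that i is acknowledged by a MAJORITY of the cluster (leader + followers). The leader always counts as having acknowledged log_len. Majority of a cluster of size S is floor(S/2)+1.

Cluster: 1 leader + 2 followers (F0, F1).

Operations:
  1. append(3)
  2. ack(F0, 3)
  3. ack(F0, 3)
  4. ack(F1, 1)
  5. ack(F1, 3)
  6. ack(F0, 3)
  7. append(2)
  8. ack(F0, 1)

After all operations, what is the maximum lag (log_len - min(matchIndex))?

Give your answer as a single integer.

Op 1: append 3 -> log_len=3
Op 2: F0 acks idx 3 -> match: F0=3 F1=0; commitIndex=3
Op 3: F0 acks idx 3 -> match: F0=3 F1=0; commitIndex=3
Op 4: F1 acks idx 1 -> match: F0=3 F1=1; commitIndex=3
Op 5: F1 acks idx 3 -> match: F0=3 F1=3; commitIndex=3
Op 6: F0 acks idx 3 -> match: F0=3 F1=3; commitIndex=3
Op 7: append 2 -> log_len=5
Op 8: F0 acks idx 1 -> match: F0=3 F1=3; commitIndex=3

Answer: 2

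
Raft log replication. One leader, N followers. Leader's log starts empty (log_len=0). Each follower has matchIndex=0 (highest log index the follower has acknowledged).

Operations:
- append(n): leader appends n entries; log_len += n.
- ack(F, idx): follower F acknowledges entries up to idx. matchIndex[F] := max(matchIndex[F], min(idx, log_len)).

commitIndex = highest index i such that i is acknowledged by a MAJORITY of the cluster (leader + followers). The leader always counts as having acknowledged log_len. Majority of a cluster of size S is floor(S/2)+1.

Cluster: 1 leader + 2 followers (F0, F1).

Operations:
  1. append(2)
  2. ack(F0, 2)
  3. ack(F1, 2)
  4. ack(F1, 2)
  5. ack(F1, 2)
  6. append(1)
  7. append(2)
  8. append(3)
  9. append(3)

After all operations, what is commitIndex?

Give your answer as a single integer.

Op 1: append 2 -> log_len=2
Op 2: F0 acks idx 2 -> match: F0=2 F1=0; commitIndex=2
Op 3: F1 acks idx 2 -> match: F0=2 F1=2; commitIndex=2
Op 4: F1 acks idx 2 -> match: F0=2 F1=2; commitIndex=2
Op 5: F1 acks idx 2 -> match: F0=2 F1=2; commitIndex=2
Op 6: append 1 -> log_len=3
Op 7: append 2 -> log_len=5
Op 8: append 3 -> log_len=8
Op 9: append 3 -> log_len=11

Answer: 2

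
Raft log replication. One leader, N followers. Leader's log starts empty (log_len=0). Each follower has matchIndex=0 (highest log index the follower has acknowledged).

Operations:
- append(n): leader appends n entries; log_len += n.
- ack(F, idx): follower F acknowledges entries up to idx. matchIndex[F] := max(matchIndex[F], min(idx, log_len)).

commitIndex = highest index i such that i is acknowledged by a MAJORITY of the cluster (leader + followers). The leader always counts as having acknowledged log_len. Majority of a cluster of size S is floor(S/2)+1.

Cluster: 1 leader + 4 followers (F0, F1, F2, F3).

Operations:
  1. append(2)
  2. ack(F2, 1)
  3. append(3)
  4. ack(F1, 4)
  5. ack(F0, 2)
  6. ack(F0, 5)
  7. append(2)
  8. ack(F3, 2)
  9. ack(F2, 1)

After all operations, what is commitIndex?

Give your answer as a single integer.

Op 1: append 2 -> log_len=2
Op 2: F2 acks idx 1 -> match: F0=0 F1=0 F2=1 F3=0; commitIndex=0
Op 3: append 3 -> log_len=5
Op 4: F1 acks idx 4 -> match: F0=0 F1=4 F2=1 F3=0; commitIndex=1
Op 5: F0 acks idx 2 -> match: F0=2 F1=4 F2=1 F3=0; commitIndex=2
Op 6: F0 acks idx 5 -> match: F0=5 F1=4 F2=1 F3=0; commitIndex=4
Op 7: append 2 -> log_len=7
Op 8: F3 acks idx 2 -> match: F0=5 F1=4 F2=1 F3=2; commitIndex=4
Op 9: F2 acks idx 1 -> match: F0=5 F1=4 F2=1 F3=2; commitIndex=4

Answer: 4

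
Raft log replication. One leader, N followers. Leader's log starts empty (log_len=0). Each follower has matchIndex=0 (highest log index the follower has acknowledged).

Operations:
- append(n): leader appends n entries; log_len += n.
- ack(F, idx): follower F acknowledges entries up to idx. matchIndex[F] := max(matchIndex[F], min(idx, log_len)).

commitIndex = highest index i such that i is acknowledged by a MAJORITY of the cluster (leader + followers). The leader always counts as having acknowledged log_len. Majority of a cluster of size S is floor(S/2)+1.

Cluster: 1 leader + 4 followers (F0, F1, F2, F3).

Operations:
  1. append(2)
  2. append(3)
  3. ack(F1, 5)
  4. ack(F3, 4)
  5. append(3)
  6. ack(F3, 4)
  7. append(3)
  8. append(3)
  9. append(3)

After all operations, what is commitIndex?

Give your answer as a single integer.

Op 1: append 2 -> log_len=2
Op 2: append 3 -> log_len=5
Op 3: F1 acks idx 5 -> match: F0=0 F1=5 F2=0 F3=0; commitIndex=0
Op 4: F3 acks idx 4 -> match: F0=0 F1=5 F2=0 F3=4; commitIndex=4
Op 5: append 3 -> log_len=8
Op 6: F3 acks idx 4 -> match: F0=0 F1=5 F2=0 F3=4; commitIndex=4
Op 7: append 3 -> log_len=11
Op 8: append 3 -> log_len=14
Op 9: append 3 -> log_len=17

Answer: 4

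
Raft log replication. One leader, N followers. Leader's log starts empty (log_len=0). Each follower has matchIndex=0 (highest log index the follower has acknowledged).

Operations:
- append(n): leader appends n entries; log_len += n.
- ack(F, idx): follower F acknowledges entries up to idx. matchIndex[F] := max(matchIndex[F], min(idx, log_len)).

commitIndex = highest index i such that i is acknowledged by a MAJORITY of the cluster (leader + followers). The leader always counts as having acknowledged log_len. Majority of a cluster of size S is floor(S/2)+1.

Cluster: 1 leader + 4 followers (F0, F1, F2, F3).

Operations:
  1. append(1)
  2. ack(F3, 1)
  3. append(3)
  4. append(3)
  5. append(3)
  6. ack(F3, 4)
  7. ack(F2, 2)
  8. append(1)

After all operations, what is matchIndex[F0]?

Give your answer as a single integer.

Answer: 0

Derivation:
Op 1: append 1 -> log_len=1
Op 2: F3 acks idx 1 -> match: F0=0 F1=0 F2=0 F3=1; commitIndex=0
Op 3: append 3 -> log_len=4
Op 4: append 3 -> log_len=7
Op 5: append 3 -> log_len=10
Op 6: F3 acks idx 4 -> match: F0=0 F1=0 F2=0 F3=4; commitIndex=0
Op 7: F2 acks idx 2 -> match: F0=0 F1=0 F2=2 F3=4; commitIndex=2
Op 8: append 1 -> log_len=11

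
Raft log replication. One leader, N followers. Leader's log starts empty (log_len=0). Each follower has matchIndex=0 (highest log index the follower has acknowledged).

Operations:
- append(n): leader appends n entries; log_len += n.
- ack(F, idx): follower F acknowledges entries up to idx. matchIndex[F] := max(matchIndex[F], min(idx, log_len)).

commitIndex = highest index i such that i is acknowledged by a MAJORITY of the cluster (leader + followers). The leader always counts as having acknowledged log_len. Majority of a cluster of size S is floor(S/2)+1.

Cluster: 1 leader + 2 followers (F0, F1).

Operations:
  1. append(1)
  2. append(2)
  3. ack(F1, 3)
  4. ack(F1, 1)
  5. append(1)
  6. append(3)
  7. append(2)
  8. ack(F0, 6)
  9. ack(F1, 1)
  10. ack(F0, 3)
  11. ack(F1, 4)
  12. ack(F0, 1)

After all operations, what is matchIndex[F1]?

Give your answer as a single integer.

Answer: 4

Derivation:
Op 1: append 1 -> log_len=1
Op 2: append 2 -> log_len=3
Op 3: F1 acks idx 3 -> match: F0=0 F1=3; commitIndex=3
Op 4: F1 acks idx 1 -> match: F0=0 F1=3; commitIndex=3
Op 5: append 1 -> log_len=4
Op 6: append 3 -> log_len=7
Op 7: append 2 -> log_len=9
Op 8: F0 acks idx 6 -> match: F0=6 F1=3; commitIndex=6
Op 9: F1 acks idx 1 -> match: F0=6 F1=3; commitIndex=6
Op 10: F0 acks idx 3 -> match: F0=6 F1=3; commitIndex=6
Op 11: F1 acks idx 4 -> match: F0=6 F1=4; commitIndex=6
Op 12: F0 acks idx 1 -> match: F0=6 F1=4; commitIndex=6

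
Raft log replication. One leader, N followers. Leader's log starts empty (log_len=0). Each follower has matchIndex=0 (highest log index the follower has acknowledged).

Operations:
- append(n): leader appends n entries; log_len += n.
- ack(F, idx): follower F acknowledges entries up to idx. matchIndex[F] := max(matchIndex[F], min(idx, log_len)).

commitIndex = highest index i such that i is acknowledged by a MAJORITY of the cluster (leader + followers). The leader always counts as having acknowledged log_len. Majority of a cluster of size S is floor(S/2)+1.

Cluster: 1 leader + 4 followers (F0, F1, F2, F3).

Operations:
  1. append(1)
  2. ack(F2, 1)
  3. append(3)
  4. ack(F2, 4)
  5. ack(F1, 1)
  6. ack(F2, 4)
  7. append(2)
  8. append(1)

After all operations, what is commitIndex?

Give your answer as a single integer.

Op 1: append 1 -> log_len=1
Op 2: F2 acks idx 1 -> match: F0=0 F1=0 F2=1 F3=0; commitIndex=0
Op 3: append 3 -> log_len=4
Op 4: F2 acks idx 4 -> match: F0=0 F1=0 F2=4 F3=0; commitIndex=0
Op 5: F1 acks idx 1 -> match: F0=0 F1=1 F2=4 F3=0; commitIndex=1
Op 6: F2 acks idx 4 -> match: F0=0 F1=1 F2=4 F3=0; commitIndex=1
Op 7: append 2 -> log_len=6
Op 8: append 1 -> log_len=7

Answer: 1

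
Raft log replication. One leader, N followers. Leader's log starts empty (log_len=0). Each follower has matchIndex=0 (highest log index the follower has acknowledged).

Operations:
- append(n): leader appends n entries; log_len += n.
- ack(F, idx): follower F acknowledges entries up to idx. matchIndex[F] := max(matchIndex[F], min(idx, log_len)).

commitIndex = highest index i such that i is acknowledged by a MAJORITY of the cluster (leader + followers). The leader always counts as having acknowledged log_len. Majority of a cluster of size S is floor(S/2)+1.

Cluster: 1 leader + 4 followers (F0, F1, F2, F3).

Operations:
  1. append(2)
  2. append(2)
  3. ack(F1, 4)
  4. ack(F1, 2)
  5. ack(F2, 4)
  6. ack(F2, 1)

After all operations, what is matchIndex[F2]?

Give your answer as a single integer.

Op 1: append 2 -> log_len=2
Op 2: append 2 -> log_len=4
Op 3: F1 acks idx 4 -> match: F0=0 F1=4 F2=0 F3=0; commitIndex=0
Op 4: F1 acks idx 2 -> match: F0=0 F1=4 F2=0 F3=0; commitIndex=0
Op 5: F2 acks idx 4 -> match: F0=0 F1=4 F2=4 F3=0; commitIndex=4
Op 6: F2 acks idx 1 -> match: F0=0 F1=4 F2=4 F3=0; commitIndex=4

Answer: 4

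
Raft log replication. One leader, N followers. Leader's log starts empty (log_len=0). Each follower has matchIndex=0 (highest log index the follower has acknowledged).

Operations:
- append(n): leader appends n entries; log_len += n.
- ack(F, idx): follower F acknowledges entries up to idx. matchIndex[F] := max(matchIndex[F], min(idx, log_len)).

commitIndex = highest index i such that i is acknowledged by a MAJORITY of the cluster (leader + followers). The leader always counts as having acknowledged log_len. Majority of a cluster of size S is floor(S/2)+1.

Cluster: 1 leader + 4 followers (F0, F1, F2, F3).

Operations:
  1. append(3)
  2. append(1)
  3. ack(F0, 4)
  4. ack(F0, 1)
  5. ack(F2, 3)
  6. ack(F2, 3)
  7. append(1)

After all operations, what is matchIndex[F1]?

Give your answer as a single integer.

Op 1: append 3 -> log_len=3
Op 2: append 1 -> log_len=4
Op 3: F0 acks idx 4 -> match: F0=4 F1=0 F2=0 F3=0; commitIndex=0
Op 4: F0 acks idx 1 -> match: F0=4 F1=0 F2=0 F3=0; commitIndex=0
Op 5: F2 acks idx 3 -> match: F0=4 F1=0 F2=3 F3=0; commitIndex=3
Op 6: F2 acks idx 3 -> match: F0=4 F1=0 F2=3 F3=0; commitIndex=3
Op 7: append 1 -> log_len=5

Answer: 0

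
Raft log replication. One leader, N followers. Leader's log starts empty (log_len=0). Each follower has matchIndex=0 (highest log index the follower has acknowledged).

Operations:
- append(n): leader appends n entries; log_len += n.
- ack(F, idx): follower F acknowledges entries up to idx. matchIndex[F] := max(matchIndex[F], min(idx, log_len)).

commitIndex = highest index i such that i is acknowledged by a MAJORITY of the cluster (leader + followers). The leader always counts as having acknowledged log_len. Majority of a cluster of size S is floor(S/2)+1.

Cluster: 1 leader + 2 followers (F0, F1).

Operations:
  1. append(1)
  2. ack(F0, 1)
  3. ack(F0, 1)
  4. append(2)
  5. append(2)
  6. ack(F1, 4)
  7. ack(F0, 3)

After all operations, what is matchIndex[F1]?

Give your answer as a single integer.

Answer: 4

Derivation:
Op 1: append 1 -> log_len=1
Op 2: F0 acks idx 1 -> match: F0=1 F1=0; commitIndex=1
Op 3: F0 acks idx 1 -> match: F0=1 F1=0; commitIndex=1
Op 4: append 2 -> log_len=3
Op 5: append 2 -> log_len=5
Op 6: F1 acks idx 4 -> match: F0=1 F1=4; commitIndex=4
Op 7: F0 acks idx 3 -> match: F0=3 F1=4; commitIndex=4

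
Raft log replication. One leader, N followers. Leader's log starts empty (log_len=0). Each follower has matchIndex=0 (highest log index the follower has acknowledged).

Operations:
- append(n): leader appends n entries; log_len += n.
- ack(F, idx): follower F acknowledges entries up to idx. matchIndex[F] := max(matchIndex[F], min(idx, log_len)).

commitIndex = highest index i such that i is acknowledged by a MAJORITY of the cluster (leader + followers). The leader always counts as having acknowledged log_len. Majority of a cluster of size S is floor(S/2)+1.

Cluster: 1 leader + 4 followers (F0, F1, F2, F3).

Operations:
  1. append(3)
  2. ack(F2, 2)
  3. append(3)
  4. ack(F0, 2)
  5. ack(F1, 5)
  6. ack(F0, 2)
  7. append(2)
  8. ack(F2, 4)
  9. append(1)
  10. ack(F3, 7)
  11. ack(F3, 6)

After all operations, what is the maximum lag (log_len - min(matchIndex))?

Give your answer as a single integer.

Op 1: append 3 -> log_len=3
Op 2: F2 acks idx 2 -> match: F0=0 F1=0 F2=2 F3=0; commitIndex=0
Op 3: append 3 -> log_len=6
Op 4: F0 acks idx 2 -> match: F0=2 F1=0 F2=2 F3=0; commitIndex=2
Op 5: F1 acks idx 5 -> match: F0=2 F1=5 F2=2 F3=0; commitIndex=2
Op 6: F0 acks idx 2 -> match: F0=2 F1=5 F2=2 F3=0; commitIndex=2
Op 7: append 2 -> log_len=8
Op 8: F2 acks idx 4 -> match: F0=2 F1=5 F2=4 F3=0; commitIndex=4
Op 9: append 1 -> log_len=9
Op 10: F3 acks idx 7 -> match: F0=2 F1=5 F2=4 F3=7; commitIndex=5
Op 11: F3 acks idx 6 -> match: F0=2 F1=5 F2=4 F3=7; commitIndex=5

Answer: 7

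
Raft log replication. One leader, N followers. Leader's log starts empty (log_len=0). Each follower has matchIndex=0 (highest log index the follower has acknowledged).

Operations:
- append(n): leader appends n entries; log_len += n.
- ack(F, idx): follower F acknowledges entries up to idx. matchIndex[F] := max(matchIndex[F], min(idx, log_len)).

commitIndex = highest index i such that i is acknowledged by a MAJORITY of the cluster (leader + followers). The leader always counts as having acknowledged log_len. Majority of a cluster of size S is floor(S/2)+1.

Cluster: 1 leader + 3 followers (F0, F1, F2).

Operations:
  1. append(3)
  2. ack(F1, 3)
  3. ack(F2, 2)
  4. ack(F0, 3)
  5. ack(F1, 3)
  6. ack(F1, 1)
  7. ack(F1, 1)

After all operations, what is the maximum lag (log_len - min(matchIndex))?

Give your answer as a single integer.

Answer: 1

Derivation:
Op 1: append 3 -> log_len=3
Op 2: F1 acks idx 3 -> match: F0=0 F1=3 F2=0; commitIndex=0
Op 3: F2 acks idx 2 -> match: F0=0 F1=3 F2=2; commitIndex=2
Op 4: F0 acks idx 3 -> match: F0=3 F1=3 F2=2; commitIndex=3
Op 5: F1 acks idx 3 -> match: F0=3 F1=3 F2=2; commitIndex=3
Op 6: F1 acks idx 1 -> match: F0=3 F1=3 F2=2; commitIndex=3
Op 7: F1 acks idx 1 -> match: F0=3 F1=3 F2=2; commitIndex=3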